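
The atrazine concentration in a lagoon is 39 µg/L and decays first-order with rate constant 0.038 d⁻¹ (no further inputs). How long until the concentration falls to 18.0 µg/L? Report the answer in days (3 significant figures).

20.3 d

t = ln(C₀/C)/k = ln(39/18.0)/0.038 = 0.7732/0.038 = 20.35 d.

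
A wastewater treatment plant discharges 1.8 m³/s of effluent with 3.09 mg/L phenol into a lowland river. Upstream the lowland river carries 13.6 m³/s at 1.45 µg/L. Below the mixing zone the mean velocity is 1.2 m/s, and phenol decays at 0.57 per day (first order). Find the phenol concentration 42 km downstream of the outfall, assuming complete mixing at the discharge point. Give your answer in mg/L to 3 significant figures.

0.288 mg/L

1.45 µg/L = 0.00145 mg/L.
After complete mixing, C₀ = (1.8·3.09 + 13.6·0.00145) / 15.4 = 0.3624 mg/L.
Travel time t = 4.2e+04 m / 1.2 m/s = 3.5e+04 s = 0.4051 d.
C = 0.3624·exp(−0.57·0.4051) = 0.3624·0.7938 = 0.2877 mg/L.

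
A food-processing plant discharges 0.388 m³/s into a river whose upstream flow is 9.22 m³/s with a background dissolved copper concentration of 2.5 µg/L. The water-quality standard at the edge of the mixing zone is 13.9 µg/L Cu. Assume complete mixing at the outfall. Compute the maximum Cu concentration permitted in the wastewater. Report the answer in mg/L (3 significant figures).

0.285 mg/L

2.5 µg/L = 0.0025 mg/L.
13.9 µg/L = 0.0139 mg/L.
Mass balance: 0.0139·9.608 = 0.388·Cₑ + 9.22·0.0025.
Cₑ = (0.1336 − 0.02305) / 0.388 = 0.2848 mg/L.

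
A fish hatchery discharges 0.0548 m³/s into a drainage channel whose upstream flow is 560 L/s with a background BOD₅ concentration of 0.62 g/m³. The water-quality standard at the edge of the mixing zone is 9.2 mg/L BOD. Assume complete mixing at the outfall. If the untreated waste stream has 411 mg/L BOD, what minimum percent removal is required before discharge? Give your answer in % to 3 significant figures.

76.4 %

560 L/s = 0.56 m³/s.
Mass balance: 9.2·0.6148 = 0.0548·Cₑ + 0.56·0.62.
Cₑ = (5.656 − 0.3472) / 0.0548 = 96.88 mg/L.
Required removal = 1 − 96.88/411 = 76.43 %.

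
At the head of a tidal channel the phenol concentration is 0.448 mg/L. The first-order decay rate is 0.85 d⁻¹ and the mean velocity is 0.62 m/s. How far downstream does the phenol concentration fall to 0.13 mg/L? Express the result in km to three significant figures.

From C = C₀·e^(−kt), t = ln(C₀/C)/k = ln(0.448/0.13)/0.85 = 1.237/0.85 = 1.456 d.
Distance = v·t = 0.62 m/s × 1.258e+05 s = 7.797e+04 m = 77.97 km.

78.0 km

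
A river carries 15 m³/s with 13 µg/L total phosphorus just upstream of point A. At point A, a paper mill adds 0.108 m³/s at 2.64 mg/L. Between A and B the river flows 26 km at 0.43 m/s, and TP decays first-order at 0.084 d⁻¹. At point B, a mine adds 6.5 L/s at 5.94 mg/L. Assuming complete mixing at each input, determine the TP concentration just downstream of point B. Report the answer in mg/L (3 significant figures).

0.0325 mg/L

13 µg/L = 0.013 mg/L.
After input A: C = (15·0.013 + 0.108·2.64) / 15.11 = 0.03178 mg/L.
Over the 26 km reach to input B (t = 6.047e+04 s = 0.6998 d), decay gives C = 0.03178·exp(−0.084·0.6998) = 0.02996 mg/L.
6.5 L/s = 0.0065 m³/s.
After input B: C = (15.11·0.02996 + 0.0065·5.94) / 15.11 = 0.03251 mg/L.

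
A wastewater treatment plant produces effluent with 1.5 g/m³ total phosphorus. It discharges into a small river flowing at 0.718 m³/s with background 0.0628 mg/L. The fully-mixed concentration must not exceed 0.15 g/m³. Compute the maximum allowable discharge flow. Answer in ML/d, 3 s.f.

4.01 ML/d

Mass balance at complete mixing: C_std·(Q_w + Q_r) = Q_w·C_e + Q_r·C_b.
Rearranging, Q_w = Q_r·(C_std − C_b)/(C_e − C_std) = 0.718·(0.15 − 0.0628) / (1.5 − 0.15) = 0.04638 m³/s.
= 4.007 ML/d.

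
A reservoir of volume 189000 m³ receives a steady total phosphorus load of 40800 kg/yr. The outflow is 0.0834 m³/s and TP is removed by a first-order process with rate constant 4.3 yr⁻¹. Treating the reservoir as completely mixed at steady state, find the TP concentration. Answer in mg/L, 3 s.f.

Outflow Q = 0.0834 m³/s × 3.156e+07 s/yr = 2.632e+06 m³/yr.
Steady-state CSTR mass balance: W = Q·C + k·V·C, so C = W/(Q + kV).
Q + kV = 2.632e+06 + 4.3·189000 = 3.445e+06 m³/yr.
C = 40800/3.445e+06 = 0.01184 kg/m³ = 11.84 mg/L.

11.8 mg/L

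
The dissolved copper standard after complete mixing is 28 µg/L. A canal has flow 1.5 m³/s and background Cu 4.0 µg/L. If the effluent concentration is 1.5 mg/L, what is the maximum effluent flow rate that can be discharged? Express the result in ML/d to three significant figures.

4.0 µg/L = 0.004 mg/L.
28 µg/L = 0.028 mg/L.
Mass balance at complete mixing: C_std·(Q_w + Q_r) = Q_w·C_e + Q_r·C_b.
Rearranging, Q_w = Q_r·(C_std − C_b)/(C_e − C_std) = 1.5·(0.028 − 0.004) / (1.5 − 0.028) = 0.02446 m³/s.
= 2.113 ML/d.

2.11 ML/d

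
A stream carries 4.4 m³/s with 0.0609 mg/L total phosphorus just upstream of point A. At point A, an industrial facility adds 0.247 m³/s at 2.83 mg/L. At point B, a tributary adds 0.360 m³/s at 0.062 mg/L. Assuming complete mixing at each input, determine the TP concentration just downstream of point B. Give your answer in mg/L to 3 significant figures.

0.198 mg/L

After input A: C = (4.4·0.0609 + 0.247·2.83) / 4.647 = 0.2081 mg/L.
After input B: C = (4.647·0.2081 + 0.36·0.062) / 5.007 = 0.1976 mg/L.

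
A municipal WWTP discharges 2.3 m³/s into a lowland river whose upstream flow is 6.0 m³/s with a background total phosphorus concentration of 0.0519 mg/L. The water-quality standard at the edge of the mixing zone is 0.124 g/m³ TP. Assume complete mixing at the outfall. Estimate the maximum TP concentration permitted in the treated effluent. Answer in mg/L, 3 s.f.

Mass balance: 0.124·8.3 = 2.3·Cₑ + 6·0.0519.
Cₑ = (1.029 − 0.3114) / 2.3 = 0.3121 mg/L.

0.312 mg/L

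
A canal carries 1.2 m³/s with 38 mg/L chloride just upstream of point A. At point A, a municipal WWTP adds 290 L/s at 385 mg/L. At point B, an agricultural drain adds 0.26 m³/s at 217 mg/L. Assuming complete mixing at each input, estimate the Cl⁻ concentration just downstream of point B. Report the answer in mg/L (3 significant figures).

290 L/s = 0.29 m³/s.
After input A: C = (1.2·38 + 0.29·385) / 1.49 = 105.5 mg/L.
After input B: C = (1.49·105.5 + 0.26·217) / 1.75 = 122.1 mg/L.

122 mg/L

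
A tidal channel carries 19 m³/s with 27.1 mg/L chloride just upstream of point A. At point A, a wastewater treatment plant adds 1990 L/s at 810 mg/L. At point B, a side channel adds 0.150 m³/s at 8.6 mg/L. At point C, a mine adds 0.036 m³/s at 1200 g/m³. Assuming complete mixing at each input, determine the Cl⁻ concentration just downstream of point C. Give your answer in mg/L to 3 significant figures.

103 mg/L

1990 L/s = 1.99 m³/s.
After input A: C = (19·27.1 + 1.99·810) / 20.99 = 101.3 mg/L.
After input B: C = (20.99·101.3 + 0.15·8.6) / 21.14 = 100.7 mg/L.
After input C: C = (21.14·100.7 + 0.036·1200) / 21.18 = 102.5 mg/L.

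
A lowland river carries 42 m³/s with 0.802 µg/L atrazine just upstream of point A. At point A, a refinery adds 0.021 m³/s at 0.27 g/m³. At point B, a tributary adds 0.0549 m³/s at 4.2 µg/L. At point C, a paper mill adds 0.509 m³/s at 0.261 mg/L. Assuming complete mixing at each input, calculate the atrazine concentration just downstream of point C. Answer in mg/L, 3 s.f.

0.00405 mg/L

0.802 µg/L = 0.000802 mg/L.
After input A: C = (42·0.000802 + 0.021·0.27) / 42.02 = 0.0009365 mg/L.
4.2 µg/L = 0.0042 mg/L.
After input B: C = (42.02·0.0009365 + 0.0549·0.0042) / 42.08 = 0.0009408 mg/L.
After input C: C = (42.08·0.0009408 + 0.509·0.261) / 42.58 = 0.004049 mg/L.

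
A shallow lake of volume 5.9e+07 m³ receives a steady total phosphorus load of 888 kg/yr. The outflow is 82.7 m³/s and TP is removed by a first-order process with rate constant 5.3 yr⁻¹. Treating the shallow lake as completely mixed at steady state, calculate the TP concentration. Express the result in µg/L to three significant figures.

0.304 µg/L

Outflow Q = 82.7 m³/s × 3.156e+07 s/yr = 2.61e+09 m³/yr.
Steady-state CSTR mass balance: W = Q·C + k·V·C, so C = W/(Q + kV).
Q + kV = 2.61e+09 + 5.3·5.9e+07 = 2.923e+09 m³/yr.
C = 888/2.923e+09 = 3.038e-07 kg/m³ = 0.0003038 mg/L = 0.3038 µg/L.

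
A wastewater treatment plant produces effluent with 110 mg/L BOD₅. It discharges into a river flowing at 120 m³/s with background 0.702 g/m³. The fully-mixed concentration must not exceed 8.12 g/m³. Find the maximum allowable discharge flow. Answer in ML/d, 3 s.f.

755 ML/d

Mass balance at complete mixing: C_std·(Q_w + Q_r) = Q_w·C_e + Q_r·C_b.
Rearranging, Q_w = Q_r·(C_std − C_b)/(C_e − C_std) = 120·(8.12 − 0.702) / (110 − 8.12) = 8.737 m³/s.
= 754.9 ML/d.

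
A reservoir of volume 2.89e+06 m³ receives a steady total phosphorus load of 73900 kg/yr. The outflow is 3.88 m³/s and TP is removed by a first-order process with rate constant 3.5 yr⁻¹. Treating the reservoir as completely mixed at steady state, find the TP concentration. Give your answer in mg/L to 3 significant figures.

0.557 mg/L

Outflow Q = 3.88 m³/s × 3.156e+07 s/yr = 1.224e+08 m³/yr.
Steady-state CSTR mass balance: W = Q·C + k·V·C, so C = W/(Q + kV).
Q + kV = 1.224e+08 + 3.5·2.89e+06 = 1.326e+08 m³/yr.
C = 73900/1.326e+08 = 0.0005575 kg/m³ = 0.5575 mg/L.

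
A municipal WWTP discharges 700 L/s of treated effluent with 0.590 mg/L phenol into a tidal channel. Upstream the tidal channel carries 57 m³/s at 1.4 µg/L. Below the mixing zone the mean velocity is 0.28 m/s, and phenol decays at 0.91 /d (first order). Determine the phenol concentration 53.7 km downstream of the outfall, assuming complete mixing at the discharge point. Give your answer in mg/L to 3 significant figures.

700 L/s = 0.7 m³/s.
1.4 µg/L = 0.0014 mg/L.
After complete mixing, C₀ = (0.7·0.59 + 57·0.0014) / 57.7 = 0.008541 mg/L.
Travel time t = 5.37e+04 m / 0.28 m/s = 1.918e+05 s = 2.22 d.
C = 0.008541·exp(−0.91·2.22) = 0.008541·0.1327 = 0.001133 mg/L.

0.00113 mg/L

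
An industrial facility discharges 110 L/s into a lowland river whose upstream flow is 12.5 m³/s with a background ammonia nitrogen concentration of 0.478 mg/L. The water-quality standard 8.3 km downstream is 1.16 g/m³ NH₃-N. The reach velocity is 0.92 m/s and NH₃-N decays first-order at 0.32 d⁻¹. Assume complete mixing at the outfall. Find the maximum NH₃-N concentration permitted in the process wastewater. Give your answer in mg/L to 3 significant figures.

83.2 mg/L

110 L/s = 0.11 m³/s.
Travel time to the compliance point: t = 8300/0.92 = 9022 s = 0.1044 d; decay factor exp(−0.32·0.1044) = 0.9671.
So the concentration just after mixing may be at most 1.16/0.9671 = 1.199 mg/L.
Mass balance: 1.199·12.61 = 0.11·Cₑ + 12.5·0.478.
Cₑ = (15.12 − 5.975) / 0.11 = 83.18 mg/L.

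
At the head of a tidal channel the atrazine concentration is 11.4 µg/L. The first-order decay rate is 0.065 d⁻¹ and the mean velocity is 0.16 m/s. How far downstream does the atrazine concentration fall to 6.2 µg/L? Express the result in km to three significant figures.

130 km

From C = C₀·e^(−kt), t = ln(C₀/C)/k = ln(11.4/6.2)/0.065 = 0.6091/0.065 = 9.37 d.
Distance = v·t = 0.16 m/s × 8.096e+05 s = 1.295e+05 m = 129.5 km.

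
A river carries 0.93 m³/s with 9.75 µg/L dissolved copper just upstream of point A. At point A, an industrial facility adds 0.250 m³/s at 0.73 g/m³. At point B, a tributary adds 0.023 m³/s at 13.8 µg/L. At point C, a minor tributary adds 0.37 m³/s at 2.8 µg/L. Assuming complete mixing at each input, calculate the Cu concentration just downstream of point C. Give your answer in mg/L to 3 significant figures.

9.75 µg/L = 0.00975 mg/L.
After input A: C = (0.93·0.00975 + 0.25·0.73) / 1.18 = 0.1623 mg/L.
13.8 µg/L = 0.0138 mg/L.
After input B: C = (1.18·0.1623 + 0.023·0.0138) / 1.203 = 0.1595 mg/L.
2.8 µg/L = 0.0028 mg/L.
After input C: C = (1.203·0.1595 + 0.37·0.0028) / 1.573 = 0.1226 mg/L.

0.123 mg/L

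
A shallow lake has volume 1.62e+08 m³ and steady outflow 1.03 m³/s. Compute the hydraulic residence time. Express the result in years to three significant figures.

Q = 1.03 m³/s × 3.156e+07 s/yr = 3.25e+07 m³/yr.
Hydraulic residence time τ = V/Q = 1.62e+08/3.25e+07 = 4.984 yr.

4.98 yr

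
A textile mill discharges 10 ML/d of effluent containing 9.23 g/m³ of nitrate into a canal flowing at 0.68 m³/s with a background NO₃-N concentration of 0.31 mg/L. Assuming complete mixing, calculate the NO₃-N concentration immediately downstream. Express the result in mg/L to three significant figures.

10 ML/d = 0.1157 m³/s.
By mass balance at complete mixing, C = (0.1157·9.23 + 0.68·0.31) / (0.1157 + 0.68) = 1.279/0.7957 = 1.607 mg/L.

1.61 mg/L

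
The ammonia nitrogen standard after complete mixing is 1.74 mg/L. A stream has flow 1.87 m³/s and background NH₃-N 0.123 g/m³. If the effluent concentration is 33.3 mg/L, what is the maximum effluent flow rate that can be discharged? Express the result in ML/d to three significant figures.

8.28 ML/d

Mass balance at complete mixing: C_std·(Q_w + Q_r) = Q_w·C_e + Q_r·C_b.
Rearranging, Q_w = Q_r·(C_std − C_b)/(C_e − C_std) = 1.87·(1.74 − 0.123) / (33.3 − 1.74) = 0.09581 m³/s.
= 8.278 ML/d.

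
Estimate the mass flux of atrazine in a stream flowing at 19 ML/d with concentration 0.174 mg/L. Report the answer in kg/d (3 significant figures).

3.31 kg/d

19 ML/d = 0.2199 m³/s.
Mass flux = Q·C = 0.2199 m³/s × 0.174 g/m³ = 0.03826 g/s.
= 0.03826 g/s × 86.4 = 3.306 kg/d.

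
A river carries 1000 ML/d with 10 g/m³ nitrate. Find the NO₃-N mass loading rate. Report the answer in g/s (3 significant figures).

116 g/s

1000 ML/d = 11.57 m³/s.
Mass flux = Q·C = 11.57 m³/s × 10 g/m³ = 115.7 g/s.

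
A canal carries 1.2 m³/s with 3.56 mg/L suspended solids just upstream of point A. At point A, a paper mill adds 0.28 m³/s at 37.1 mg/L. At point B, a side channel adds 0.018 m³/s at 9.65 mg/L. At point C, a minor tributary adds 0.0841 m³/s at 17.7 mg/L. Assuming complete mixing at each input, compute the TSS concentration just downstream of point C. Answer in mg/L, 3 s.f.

10.3 mg/L

After input A: C = (1.2·3.56 + 0.28·37.1) / 1.48 = 9.905 mg/L.
After input B: C = (1.48·9.905 + 0.018·9.65) / 1.498 = 9.902 mg/L.
After input C: C = (1.498·9.902 + 0.0841·17.7) / 1.582 = 10.32 mg/L.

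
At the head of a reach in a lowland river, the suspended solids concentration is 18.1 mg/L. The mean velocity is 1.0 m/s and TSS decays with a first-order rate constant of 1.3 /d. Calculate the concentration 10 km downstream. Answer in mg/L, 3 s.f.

15.6 mg/L

Travel time t = 10 km / 1.0 m/s = 1e+04/1.0 = 1e+04 s = 0.1157 d.
First-order decay: C = 18.1·exp(−1.3·0.1157) = 18.1·0.8603 = 15.57 mg/L.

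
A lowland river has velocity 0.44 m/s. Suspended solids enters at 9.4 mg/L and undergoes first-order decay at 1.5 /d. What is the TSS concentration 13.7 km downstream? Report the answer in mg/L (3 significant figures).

Travel time t = 13.7 km / 0.44 m/s = 1.37e+04/0.44 = 3.114e+04 s = 0.3604 d.
First-order decay: C = 9.4·exp(−1.5·0.3604) = 9.4·0.5824 = 5.475 mg/L.

5.47 mg/L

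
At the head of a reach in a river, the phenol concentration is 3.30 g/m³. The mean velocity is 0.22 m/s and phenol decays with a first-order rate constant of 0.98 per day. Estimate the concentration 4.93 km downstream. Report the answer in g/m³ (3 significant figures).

2.56 g/m³

Travel time t = 4.93 km / 0.22 m/s = 4930/0.22 = 2.241e+04 s = 0.2594 d.
First-order decay: C = 3.30·exp(−0.98·0.2594) = 3.30·0.7756 = 2.559 g/m³.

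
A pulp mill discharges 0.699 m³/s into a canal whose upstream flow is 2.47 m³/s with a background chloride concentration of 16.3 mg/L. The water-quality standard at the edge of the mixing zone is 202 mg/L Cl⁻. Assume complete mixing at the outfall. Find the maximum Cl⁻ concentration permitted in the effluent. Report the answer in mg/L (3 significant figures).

Mass balance: 202·3.169 = 0.699·Cₑ + 2.47·16.3.
Cₑ = (640.1 − 40.26) / 0.699 = 858.2 mg/L.

858 mg/L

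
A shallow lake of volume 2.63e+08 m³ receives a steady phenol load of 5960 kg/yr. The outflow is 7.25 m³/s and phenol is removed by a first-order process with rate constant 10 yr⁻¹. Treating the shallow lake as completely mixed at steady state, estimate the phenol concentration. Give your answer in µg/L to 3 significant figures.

Outflow Q = 7.25 m³/s × 3.156e+07 s/yr = 2.288e+08 m³/yr.
Steady-state CSTR mass balance: W = Q·C + k·V·C, so C = W/(Q + kV).
Q + kV = 2.288e+08 + 10·2.63e+08 = 2.859e+09 m³/yr.
C = 5960/2.859e+09 = 2.085e-06 kg/m³ = 0.002085 mg/L = 2.085 µg/L.

2.08 µg/L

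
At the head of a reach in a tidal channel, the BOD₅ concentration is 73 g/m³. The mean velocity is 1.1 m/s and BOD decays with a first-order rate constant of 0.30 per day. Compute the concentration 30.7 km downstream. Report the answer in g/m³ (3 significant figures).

Travel time t = 30.7 km / 1.1 m/s = 3.07e+04/1.1 = 2.791e+04 s = 0.323 d.
First-order decay: C = 73·exp(−0.30·0.323) = 73·0.9076 = 66.26 g/m³.

66.3 g/m³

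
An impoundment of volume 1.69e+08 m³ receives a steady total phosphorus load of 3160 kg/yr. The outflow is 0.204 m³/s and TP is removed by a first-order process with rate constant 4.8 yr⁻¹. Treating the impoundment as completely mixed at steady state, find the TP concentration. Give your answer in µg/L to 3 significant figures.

3.86 µg/L

Outflow Q = 0.204 m³/s × 3.156e+07 s/yr = 6.438e+06 m³/yr.
Steady-state CSTR mass balance: W = Q·C + k·V·C, so C = W/(Q + kV).
Q + kV = 6.438e+06 + 4.8·1.69e+08 = 8.176e+08 m³/yr.
C = 3160/8.176e+08 = 3.865e-06 kg/m³ = 0.003865 mg/L = 3.865 µg/L.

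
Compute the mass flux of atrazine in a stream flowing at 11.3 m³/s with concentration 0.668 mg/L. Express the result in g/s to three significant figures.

7.55 g/s

Mass flux = Q·C = 11.3 m³/s × 0.668 g/m³ = 7.548 g/s.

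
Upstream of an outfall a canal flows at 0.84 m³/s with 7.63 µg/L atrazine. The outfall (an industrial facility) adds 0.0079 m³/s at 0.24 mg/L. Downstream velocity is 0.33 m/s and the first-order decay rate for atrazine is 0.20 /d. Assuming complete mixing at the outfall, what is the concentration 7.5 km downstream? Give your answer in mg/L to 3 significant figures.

7.63 µg/L = 0.00763 mg/L.
After complete mixing, C₀ = (0.0079·0.24 + 0.84·0.00763) / 0.8479 = 0.009795 mg/L.
Travel time t = 7500 m / 0.33 m/s = 2.273e+04 s = 0.263 d.
C = 0.009795·exp(−0.20·0.263) = 0.009795·0.9488 = 0.009293 mg/L.

0.00929 mg/L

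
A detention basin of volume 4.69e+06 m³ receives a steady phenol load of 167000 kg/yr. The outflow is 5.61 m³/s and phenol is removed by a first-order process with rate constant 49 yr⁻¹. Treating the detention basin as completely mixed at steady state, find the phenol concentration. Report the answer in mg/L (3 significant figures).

Outflow Q = 5.61 m³/s × 3.156e+07 s/yr = 1.77e+08 m³/yr.
Steady-state CSTR mass balance: W = Q·C + k·V·C, so C = W/(Q + kV).
Q + kV = 1.77e+08 + 49·4.69e+06 = 4.068e+08 m³/yr.
C = 167000/4.068e+08 = 0.0004105 kg/m³ = 0.4105 mg/L.

0.410 mg/L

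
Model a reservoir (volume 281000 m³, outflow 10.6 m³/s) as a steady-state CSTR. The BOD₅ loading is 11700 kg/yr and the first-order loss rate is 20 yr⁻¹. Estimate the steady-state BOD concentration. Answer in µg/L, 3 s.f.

34.4 µg/L

Outflow Q = 10.6 m³/s × 3.156e+07 s/yr = 3.345e+08 m³/yr.
Steady-state CSTR mass balance: W = Q·C + k·V·C, so C = W/(Q + kV).
Q + kV = 3.345e+08 + 20·281000 = 3.401e+08 m³/yr.
C = 11700/3.401e+08 = 3.44e-05 kg/m³ = 0.0344 mg/L = 34.4 µg/L.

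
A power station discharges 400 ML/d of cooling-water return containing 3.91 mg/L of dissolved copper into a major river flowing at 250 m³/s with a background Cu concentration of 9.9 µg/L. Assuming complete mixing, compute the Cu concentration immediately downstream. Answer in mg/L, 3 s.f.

400 ML/d = 4.63 m³/s.
9.9 µg/L = 0.0099 mg/L.
By mass balance at complete mixing, C = (4.63·3.91 + 250·0.0099) / (4.63 + 250) = 20.58/254.6 = 0.08081 mg/L.

0.0808 mg/L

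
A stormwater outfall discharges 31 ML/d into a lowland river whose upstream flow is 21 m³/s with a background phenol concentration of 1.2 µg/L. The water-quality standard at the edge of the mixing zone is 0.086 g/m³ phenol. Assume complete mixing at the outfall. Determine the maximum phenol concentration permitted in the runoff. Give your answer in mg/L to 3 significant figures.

5.05 mg/L

31 ML/d = 0.3588 m³/s.
1.2 µg/L = 0.0012 mg/L.
Mass balance: 0.086·21.36 = 0.3588·Cₑ + 21·0.0012.
Cₑ = (1.837 − 0.0252) / 0.3588 = 5.049 mg/L.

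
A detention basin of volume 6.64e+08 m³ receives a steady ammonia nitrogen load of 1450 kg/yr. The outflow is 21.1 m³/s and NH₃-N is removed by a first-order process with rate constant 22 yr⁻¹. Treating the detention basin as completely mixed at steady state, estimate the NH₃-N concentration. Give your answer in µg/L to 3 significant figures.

0.0949 µg/L

Outflow Q = 21.1 m³/s × 3.156e+07 s/yr = 6.659e+08 m³/yr.
Steady-state CSTR mass balance: W = Q·C + k·V·C, so C = W/(Q + kV).
Q + kV = 6.659e+08 + 22·6.64e+08 = 1.527e+10 m³/yr.
C = 1450/1.527e+10 = 9.493e-08 kg/m³ = 9.493e-05 mg/L = 0.09493 µg/L.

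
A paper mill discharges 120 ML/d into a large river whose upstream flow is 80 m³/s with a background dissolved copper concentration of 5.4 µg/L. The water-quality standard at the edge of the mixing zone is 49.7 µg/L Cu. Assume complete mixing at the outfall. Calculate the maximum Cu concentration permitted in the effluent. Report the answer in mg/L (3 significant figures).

2.60 mg/L

120 ML/d = 1.389 m³/s.
5.4 µg/L = 0.0054 mg/L.
49.7 µg/L = 0.0497 mg/L.
Mass balance: 0.0497·81.39 = 1.389·Cₑ + 80·0.0054.
Cₑ = (4.045 − 0.432) / 1.389 = 2.601 mg/L.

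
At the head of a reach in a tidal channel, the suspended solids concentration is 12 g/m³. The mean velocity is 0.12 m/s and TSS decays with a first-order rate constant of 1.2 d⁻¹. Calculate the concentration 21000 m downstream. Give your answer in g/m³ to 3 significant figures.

Travel time t = 21000 m / 0.12 m/s = 2.1e+04/0.12 = 1.75e+05 s = 2.025 d.
First-order decay: C = 12·exp(−1.2·2.025) = 12·0.08799 = 1.056 g/m³.

1.06 g/m³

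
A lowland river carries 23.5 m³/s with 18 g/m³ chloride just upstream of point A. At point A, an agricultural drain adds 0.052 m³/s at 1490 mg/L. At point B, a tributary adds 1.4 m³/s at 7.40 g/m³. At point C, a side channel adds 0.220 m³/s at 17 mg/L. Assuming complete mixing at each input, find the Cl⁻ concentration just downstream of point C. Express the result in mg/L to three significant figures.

20.4 mg/L

After input A: C = (23.5·18 + 0.052·1490) / 23.55 = 21.25 mg/L.
After input B: C = (23.55·21.25 + 1.4·7.4) / 24.95 = 20.47 mg/L.
After input C: C = (24.95·20.47 + 0.22·17) / 25.17 = 20.44 mg/L.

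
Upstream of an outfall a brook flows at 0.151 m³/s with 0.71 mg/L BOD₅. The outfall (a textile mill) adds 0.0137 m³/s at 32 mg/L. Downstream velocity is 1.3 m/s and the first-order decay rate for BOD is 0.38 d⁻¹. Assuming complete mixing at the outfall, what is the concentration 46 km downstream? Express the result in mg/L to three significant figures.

2.84 mg/L

After complete mixing, C₀ = (0.0137·32 + 0.151·0.71) / 0.1647 = 3.313 mg/L.
Travel time t = 4.6e+04 m / 1.3 m/s = 3.538e+04 s = 0.4095 d.
C = 3.313·exp(−0.38·0.4095) = 3.313·0.8559 = 2.835 mg/L.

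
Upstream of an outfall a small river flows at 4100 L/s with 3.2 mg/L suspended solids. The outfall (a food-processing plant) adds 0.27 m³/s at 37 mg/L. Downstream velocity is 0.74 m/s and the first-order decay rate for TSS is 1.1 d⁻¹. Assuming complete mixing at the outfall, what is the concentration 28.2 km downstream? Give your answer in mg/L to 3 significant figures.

3.26 mg/L

4100 L/s = 4.1 m³/s.
After complete mixing, C₀ = (0.27·37 + 4.1·3.2) / 4.37 = 5.288 mg/L.
Travel time t = 2.82e+04 m / 0.74 m/s = 3.811e+04 s = 0.4411 d.
C = 5.288·exp(−1.1·0.4411) = 5.288·0.6156 = 3.255 mg/L.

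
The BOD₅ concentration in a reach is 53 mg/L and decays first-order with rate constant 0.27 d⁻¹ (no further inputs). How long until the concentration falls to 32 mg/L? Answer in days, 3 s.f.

1.87 d

t = ln(C₀/C)/k = ln(53/32)/0.27 = 0.5046/0.27 = 1.869 d.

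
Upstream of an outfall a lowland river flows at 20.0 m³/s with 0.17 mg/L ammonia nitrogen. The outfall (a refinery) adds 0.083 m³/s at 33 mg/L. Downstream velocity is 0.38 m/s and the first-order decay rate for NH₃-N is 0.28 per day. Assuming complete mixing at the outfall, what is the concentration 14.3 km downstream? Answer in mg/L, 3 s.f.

After complete mixing, C₀ = (0.083·33 + 20·0.17) / 20.08 = 0.3057 mg/L.
Travel time t = 1.43e+04 m / 0.38 m/s = 3.763e+04 s = 0.4356 d.
C = 0.3057·exp(−0.28·0.4356) = 0.3057·0.8852 = 0.2706 mg/L.

0.271 mg/L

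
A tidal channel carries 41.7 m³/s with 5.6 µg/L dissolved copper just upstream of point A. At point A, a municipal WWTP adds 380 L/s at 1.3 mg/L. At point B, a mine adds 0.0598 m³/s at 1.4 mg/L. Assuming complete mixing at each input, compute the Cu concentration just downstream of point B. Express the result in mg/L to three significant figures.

5.6 µg/L = 0.0056 mg/L.
380 L/s = 0.38 m³/s.
After input A: C = (41.7·0.0056 + 0.38·1.3) / 42.08 = 0.01729 mg/L.
After input B: C = (42.08·0.01729 + 0.0598·1.4) / 42.14 = 0.01925 mg/L.

0.0193 mg/L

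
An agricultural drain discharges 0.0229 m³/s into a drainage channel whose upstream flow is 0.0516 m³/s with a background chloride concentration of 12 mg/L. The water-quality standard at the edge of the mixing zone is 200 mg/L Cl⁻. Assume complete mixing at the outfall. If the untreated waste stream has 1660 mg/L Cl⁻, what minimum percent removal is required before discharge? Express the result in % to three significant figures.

Mass balance: 200·0.0745 = 0.0229·Cₑ + 0.0516·12.
Cₑ = (14.9 − 0.6192) / 0.0229 = 623.6 mg/L.
Required removal = 1 − 623.6/1660 = 62.43 %.

62.4 %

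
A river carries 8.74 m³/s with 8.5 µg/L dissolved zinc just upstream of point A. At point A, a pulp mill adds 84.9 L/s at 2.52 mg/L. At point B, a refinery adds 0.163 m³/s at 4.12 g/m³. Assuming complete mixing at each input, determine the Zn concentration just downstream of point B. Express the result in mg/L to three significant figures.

0.107 mg/L

8.5 µg/L = 0.0085 mg/L.
84.9 L/s = 0.0849 m³/s.
After input A: C = (8.74·0.0085 + 0.0849·2.52) / 8.825 = 0.03266 mg/L.
After input B: C = (8.825·0.03266 + 0.163·4.12) / 8.988 = 0.1068 mg/L.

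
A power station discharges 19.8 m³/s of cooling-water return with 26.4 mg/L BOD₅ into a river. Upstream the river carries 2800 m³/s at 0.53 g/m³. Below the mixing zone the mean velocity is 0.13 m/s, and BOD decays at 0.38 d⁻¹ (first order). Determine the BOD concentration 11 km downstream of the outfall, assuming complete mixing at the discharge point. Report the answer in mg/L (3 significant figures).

After complete mixing, C₀ = (19.8·26.4 + 2800·0.53) / 2820 = 0.7117 mg/L.
Travel time t = 1.1e+04 m / 0.13 m/s = 8.462e+04 s = 0.9793 d.
C = 0.7117·exp(−0.38·0.9793) = 0.7117·0.6893 = 0.4905 mg/L.

0.491 mg/L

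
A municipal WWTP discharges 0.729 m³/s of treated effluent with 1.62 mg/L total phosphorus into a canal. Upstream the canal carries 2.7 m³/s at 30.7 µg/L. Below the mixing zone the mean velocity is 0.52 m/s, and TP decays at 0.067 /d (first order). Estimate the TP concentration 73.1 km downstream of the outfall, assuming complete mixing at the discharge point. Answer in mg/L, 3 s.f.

30.7 µg/L = 0.0307 mg/L.
After complete mixing, C₀ = (0.729·1.62 + 2.7·0.0307) / 3.429 = 0.3686 mg/L.
Travel time t = 7.31e+04 m / 0.52 m/s = 1.406e+05 s = 1.627 d.
C = 0.3686·exp(−0.067·1.627) = 0.3686·0.8967 = 0.3305 mg/L.

0.331 mg/L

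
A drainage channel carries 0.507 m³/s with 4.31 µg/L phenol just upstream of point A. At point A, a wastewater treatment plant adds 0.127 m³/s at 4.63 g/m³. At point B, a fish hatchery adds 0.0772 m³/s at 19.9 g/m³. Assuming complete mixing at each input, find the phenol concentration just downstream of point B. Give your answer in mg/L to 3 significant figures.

2.99 mg/L

4.31 µg/L = 0.00431 mg/L.
After input A: C = (0.507·0.00431 + 0.127·4.63) / 0.634 = 0.9309 mg/L.
After input B: C = (0.634·0.9309 + 0.0772·19.9) / 0.7112 = 2.99 mg/L.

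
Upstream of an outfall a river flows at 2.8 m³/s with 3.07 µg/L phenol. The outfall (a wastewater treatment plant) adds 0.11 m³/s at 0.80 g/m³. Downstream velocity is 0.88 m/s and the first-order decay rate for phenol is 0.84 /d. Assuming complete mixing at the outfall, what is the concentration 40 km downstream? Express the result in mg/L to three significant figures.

0.0213 mg/L

3.07 µg/L = 0.00307 mg/L.
After complete mixing, C₀ = (0.11·0.8 + 2.8·0.00307) / 2.91 = 0.03319 mg/L.
Travel time t = 4e+04 m / 0.88 m/s = 4.545e+04 s = 0.5261 d.
C = 0.03319·exp(−0.84·0.5261) = 0.03319·0.6428 = 0.02134 mg/L.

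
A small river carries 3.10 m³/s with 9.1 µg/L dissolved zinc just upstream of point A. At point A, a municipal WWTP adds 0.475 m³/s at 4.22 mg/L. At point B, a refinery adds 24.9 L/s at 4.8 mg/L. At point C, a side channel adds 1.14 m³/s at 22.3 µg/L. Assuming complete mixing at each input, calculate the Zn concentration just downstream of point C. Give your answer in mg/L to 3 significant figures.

9.1 µg/L = 0.0091 mg/L.
After input A: C = (3.1·0.0091 + 0.475·4.22) / 3.575 = 0.5686 mg/L.
24.9 L/s = 0.0249 m³/s.
After input B: C = (3.575·0.5686 + 0.0249·4.8) / 3.6 = 0.5979 mg/L.
22.3 µg/L = 0.0223 mg/L.
After input C: C = (3.6·0.5979 + 1.14·0.0223) / 4.74 = 0.4594 mg/L.

0.459 mg/L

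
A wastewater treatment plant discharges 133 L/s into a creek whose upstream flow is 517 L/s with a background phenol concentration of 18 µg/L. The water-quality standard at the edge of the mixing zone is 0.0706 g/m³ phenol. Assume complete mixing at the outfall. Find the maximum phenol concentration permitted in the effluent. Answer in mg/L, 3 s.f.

133 L/s = 0.133 m³/s.
517 L/s = 0.517 m³/s.
18 µg/L = 0.018 mg/L.
Mass balance: 0.0706·0.65 = 0.133·Cₑ + 0.517·0.018.
Cₑ = (0.04589 − 0.009306) / 0.133 = 0.2751 mg/L.

0.275 mg/L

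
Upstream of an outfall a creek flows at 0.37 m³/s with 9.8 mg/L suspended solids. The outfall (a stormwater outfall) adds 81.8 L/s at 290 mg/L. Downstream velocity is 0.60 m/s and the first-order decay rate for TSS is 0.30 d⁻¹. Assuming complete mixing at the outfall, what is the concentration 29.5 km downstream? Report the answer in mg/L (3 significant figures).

51.0 mg/L

81.8 L/s = 0.0818 m³/s.
After complete mixing, C₀ = (0.0818·290 + 0.37·9.8) / 0.4518 = 60.53 mg/L.
Travel time t = 2.95e+04 m / 0.60 m/s = 4.917e+04 s = 0.5691 d.
C = 60.53·exp(−0.30·0.5691) = 60.53·0.8431 = 51.03 mg/L.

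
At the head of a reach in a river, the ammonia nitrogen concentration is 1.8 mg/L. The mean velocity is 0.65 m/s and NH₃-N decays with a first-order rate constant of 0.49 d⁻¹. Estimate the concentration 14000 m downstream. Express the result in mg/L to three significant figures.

1.59 mg/L

Travel time t = 14000 m / 0.65 m/s = 1.4e+04/0.65 = 2.154e+04 s = 0.2493 d.
First-order decay: C = 1.8·exp(−0.49·0.2493) = 1.8·0.885 = 1.593 mg/L.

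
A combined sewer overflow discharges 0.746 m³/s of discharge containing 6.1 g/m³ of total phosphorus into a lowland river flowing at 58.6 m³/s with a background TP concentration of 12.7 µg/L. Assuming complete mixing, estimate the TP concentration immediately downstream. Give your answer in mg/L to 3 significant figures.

0.0892 mg/L

12.7 µg/L = 0.0127 mg/L.
By mass balance at complete mixing, C = (0.746·6.1 + 58.6·0.0127) / (0.746 + 58.6) = 5.295/59.35 = 0.08922 mg/L.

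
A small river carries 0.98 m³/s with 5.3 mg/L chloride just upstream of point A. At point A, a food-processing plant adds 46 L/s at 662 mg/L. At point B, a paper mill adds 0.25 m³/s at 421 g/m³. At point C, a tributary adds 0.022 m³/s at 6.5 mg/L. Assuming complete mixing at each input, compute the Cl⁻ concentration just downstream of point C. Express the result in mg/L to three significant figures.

109 mg/L

46 L/s = 0.046 m³/s.
After input A: C = (0.98·5.3 + 0.046·662) / 1.026 = 34.74 mg/L.
After input B: C = (1.026·34.74 + 0.25·421) / 1.276 = 110.4 mg/L.
After input C: C = (1.276·110.4 + 0.022·6.5) / 1.298 = 108.7 mg/L.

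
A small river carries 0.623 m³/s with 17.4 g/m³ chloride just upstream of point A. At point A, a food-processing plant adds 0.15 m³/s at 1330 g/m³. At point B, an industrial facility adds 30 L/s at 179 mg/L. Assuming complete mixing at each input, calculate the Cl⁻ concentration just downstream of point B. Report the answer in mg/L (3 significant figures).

After input A: C = (0.623·17.4 + 0.15·1330) / 0.773 = 272.1 mg/L.
30 L/s = 0.03 m³/s.
After input B: C = (0.773·272.1 + 0.03·179) / 0.803 = 268.6 mg/L.

269 mg/L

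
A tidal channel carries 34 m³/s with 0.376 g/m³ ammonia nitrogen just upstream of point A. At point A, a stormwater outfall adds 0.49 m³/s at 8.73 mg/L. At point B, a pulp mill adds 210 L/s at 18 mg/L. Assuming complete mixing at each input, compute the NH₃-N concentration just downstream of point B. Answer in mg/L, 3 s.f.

0.601 mg/L

After input A: C = (34·0.376 + 0.49·8.73) / 34.49 = 0.4947 mg/L.
210 L/s = 0.21 m³/s.
After input B: C = (34.49·0.4947 + 0.21·18) / 34.7 = 0.6006 mg/L.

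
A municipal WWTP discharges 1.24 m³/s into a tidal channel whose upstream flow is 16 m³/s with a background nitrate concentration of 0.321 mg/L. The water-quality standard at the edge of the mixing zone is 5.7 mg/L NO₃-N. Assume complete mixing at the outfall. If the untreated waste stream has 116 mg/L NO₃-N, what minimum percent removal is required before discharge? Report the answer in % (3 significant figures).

35.3 %

Mass balance: 5.7·17.24 = 1.24·Cₑ + 16·0.321.
Cₑ = (98.27 − 5.136) / 1.24 = 75.11 mg/L.
Required removal = 1 − 75.11/116 = 35.25 %.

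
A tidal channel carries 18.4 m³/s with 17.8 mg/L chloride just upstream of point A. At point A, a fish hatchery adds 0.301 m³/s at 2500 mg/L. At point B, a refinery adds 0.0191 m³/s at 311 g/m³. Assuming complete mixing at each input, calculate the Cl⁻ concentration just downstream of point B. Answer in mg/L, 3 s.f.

After input A: C = (18.4·17.8 + 0.301·2500) / 18.7 = 57.75 mg/L.
After input B: C = (18.7·57.75 + 0.0191·311) / 18.72 = 58.01 mg/L.

58.0 mg/L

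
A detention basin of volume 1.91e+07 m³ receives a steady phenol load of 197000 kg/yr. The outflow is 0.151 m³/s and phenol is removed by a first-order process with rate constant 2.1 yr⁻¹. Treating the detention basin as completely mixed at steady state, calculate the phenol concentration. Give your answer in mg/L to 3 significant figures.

4.39 mg/L

Outflow Q = 0.151 m³/s × 3.156e+07 s/yr = 4.765e+06 m³/yr.
Steady-state CSTR mass balance: W = Q·C + k·V·C, so C = W/(Q + kV).
Q + kV = 4.765e+06 + 2.1·1.91e+07 = 4.488e+07 m³/yr.
C = 197000/4.488e+07 = 0.00439 kg/m³ = 4.39 mg/L.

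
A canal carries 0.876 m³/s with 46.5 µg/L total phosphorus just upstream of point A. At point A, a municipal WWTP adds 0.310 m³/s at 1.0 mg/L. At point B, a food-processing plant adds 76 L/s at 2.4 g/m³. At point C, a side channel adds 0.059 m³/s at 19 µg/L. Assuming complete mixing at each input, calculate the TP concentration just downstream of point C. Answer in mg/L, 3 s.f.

0.404 mg/L

46.5 µg/L = 0.0465 mg/L.
After input A: C = (0.876·0.0465 + 0.31·1) / 1.186 = 0.2957 mg/L.
76 L/s = 0.076 m³/s.
After input B: C = (1.186·0.2957 + 0.076·2.4) / 1.262 = 0.4225 mg/L.
19 µg/L = 0.019 mg/L.
After input C: C = (1.262·0.4225 + 0.059·0.019) / 1.321 = 0.4044 mg/L.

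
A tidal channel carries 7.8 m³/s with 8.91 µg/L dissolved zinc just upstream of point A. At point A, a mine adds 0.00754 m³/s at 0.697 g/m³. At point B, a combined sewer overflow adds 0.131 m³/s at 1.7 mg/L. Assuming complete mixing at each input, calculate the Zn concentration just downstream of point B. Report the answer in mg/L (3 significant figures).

8.91 µg/L = 0.00891 mg/L.
After input A: C = (7.8·0.00891 + 0.00754·0.697) / 7.808 = 0.009575 mg/L.
After input B: C = (7.808·0.009575 + 0.131·1.7) / 7.939 = 0.03747 mg/L.

0.0375 mg/L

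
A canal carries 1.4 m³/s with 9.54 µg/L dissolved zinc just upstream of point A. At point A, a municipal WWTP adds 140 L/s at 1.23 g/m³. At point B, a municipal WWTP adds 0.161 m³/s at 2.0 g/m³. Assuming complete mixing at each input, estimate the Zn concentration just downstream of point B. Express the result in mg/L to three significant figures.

0.298 mg/L

9.54 µg/L = 0.00954 mg/L.
140 L/s = 0.14 m³/s.
After input A: C = (1.4·0.00954 + 0.14·1.23) / 1.54 = 0.1205 mg/L.
After input B: C = (1.54·0.1205 + 0.161·2) / 1.701 = 0.2984 mg/L.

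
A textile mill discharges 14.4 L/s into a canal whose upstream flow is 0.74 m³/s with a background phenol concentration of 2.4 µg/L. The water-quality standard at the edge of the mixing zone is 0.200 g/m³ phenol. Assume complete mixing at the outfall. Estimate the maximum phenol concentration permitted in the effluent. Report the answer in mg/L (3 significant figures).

14.4 L/s = 0.0144 m³/s.
2.4 µg/L = 0.0024 mg/L.
Mass balance: 0.2·0.7544 = 0.0144·Cₑ + 0.74·0.0024.
Cₑ = (0.1509 − 0.001776) / 0.0144 = 10.35 mg/L.

10.4 mg/L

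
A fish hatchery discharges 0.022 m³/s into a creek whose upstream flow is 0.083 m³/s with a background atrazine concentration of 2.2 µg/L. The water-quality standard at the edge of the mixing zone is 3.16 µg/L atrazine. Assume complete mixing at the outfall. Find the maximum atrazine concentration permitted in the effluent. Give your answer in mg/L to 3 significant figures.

2.2 µg/L = 0.0022 mg/L.
3.16 µg/L = 0.00316 mg/L.
Mass balance: 0.00316·0.105 = 0.022·Cₑ + 0.083·0.0022.
Cₑ = (0.0003318 − 0.0001826) / 0.022 = 0.006782 mg/L.

0.00678 mg/L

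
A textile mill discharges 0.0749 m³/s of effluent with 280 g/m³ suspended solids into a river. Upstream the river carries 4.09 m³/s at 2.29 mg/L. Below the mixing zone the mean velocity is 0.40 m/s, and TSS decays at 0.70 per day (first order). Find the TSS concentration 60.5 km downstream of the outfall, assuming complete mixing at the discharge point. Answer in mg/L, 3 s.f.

After complete mixing, C₀ = (0.0749·280 + 4.09·2.29) / 4.165 = 7.284 mg/L.
Travel time t = 6.05e+04 m / 0.40 m/s = 1.512e+05 s = 1.751 d.
C = 7.284·exp(−0.70·1.751) = 7.284·0.2936 = 2.139 mg/L.

2.14 mg/L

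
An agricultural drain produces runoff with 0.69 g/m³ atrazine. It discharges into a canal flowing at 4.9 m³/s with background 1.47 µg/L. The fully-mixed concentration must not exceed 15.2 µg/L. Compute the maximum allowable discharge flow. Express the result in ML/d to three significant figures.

8.61 ML/d

1.47 µg/L = 0.00147 mg/L.
15.2 µg/L = 0.0152 mg/L.
Mass balance at complete mixing: C_std·(Q_w + Q_r) = Q_w·C_e + Q_r·C_b.
Rearranging, Q_w = Q_r·(C_std − C_b)/(C_e − C_std) = 4.9·(0.0152 − 0.00147) / (0.69 − 0.0152) = 0.0997 m³/s.
= 8.614 ML/d.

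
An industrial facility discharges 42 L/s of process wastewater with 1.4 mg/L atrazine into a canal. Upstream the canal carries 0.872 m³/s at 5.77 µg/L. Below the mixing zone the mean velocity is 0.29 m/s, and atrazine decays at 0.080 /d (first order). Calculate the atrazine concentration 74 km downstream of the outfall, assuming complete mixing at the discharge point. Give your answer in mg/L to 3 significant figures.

0.0551 mg/L

42 L/s = 0.042 m³/s.
5.77 µg/L = 0.00577 mg/L.
After complete mixing, C₀ = (0.042·1.4 + 0.872·0.00577) / 0.914 = 0.06984 mg/L.
Travel time t = 7.4e+04 m / 0.29 m/s = 2.552e+05 s = 2.953 d.
C = 0.06984·exp(−0.080·2.953) = 0.06984·0.7896 = 0.05514 mg/L.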